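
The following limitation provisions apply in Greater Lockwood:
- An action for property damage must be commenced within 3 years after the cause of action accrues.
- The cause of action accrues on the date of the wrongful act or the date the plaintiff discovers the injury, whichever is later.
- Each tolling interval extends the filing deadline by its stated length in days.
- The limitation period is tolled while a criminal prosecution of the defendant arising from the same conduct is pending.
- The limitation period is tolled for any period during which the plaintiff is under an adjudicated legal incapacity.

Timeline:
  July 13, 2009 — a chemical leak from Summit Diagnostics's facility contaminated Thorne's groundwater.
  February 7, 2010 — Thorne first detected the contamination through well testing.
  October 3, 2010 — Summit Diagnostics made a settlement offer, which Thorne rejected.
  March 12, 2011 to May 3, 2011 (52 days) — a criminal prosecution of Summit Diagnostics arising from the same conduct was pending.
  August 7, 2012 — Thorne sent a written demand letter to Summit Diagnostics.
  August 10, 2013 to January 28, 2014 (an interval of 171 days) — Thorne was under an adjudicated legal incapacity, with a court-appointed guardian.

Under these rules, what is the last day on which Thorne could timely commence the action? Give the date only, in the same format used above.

March 31, 2013

Taking the later of the act (July 13, 2009) and discovery (February 7, 2010), the claim accrued on February 7, 2010.
Adding the 3 years base period to February 7, 2010 gives a deadline of February 7, 2013, before any tolling.
The pending criminal prosecution from March 12, 2011 to May 3, 2011 tolled the period for 52 days, extending the deadline to March 31, 2013.
The plaintiff's legal incapacity starting August 10, 2013 came too late — the period had run on March 31, 2013 — and so does not extend the deadline.
None of the other events listed affects the running of the period under the stated rules.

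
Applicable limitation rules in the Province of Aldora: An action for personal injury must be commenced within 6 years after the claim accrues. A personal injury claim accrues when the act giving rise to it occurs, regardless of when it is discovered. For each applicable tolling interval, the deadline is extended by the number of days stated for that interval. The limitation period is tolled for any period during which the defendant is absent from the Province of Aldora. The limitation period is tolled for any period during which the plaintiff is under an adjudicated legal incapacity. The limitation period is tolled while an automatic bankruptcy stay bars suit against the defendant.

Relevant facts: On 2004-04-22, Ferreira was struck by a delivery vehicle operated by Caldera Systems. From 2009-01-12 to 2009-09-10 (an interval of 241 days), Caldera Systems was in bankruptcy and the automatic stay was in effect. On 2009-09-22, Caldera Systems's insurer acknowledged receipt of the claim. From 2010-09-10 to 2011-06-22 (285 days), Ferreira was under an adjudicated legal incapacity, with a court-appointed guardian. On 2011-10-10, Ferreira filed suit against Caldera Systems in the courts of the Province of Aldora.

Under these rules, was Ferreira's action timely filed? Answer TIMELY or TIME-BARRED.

The limitation period began to run on 2004-04-22.
The untolled deadline — 6 years after 2004-04-22 — is 2010-04-22.
Because the automatic bankruptcy stay ran from 2009-01-12 to 2009-09-10, the deadline is extended by 241 days to 2010-12-19.
Because the plaintiff's legal incapacity ran from 2010-09-10 to 2011-06-22, the deadline is extended by 285 days to 2011-09-30.
The other events in the timeline have no effect on the limitation period under the stated rules.
Filing on 2011-10-10 missed the 2011-09-30 deadline — the action is time-barred.

TIME-BARRED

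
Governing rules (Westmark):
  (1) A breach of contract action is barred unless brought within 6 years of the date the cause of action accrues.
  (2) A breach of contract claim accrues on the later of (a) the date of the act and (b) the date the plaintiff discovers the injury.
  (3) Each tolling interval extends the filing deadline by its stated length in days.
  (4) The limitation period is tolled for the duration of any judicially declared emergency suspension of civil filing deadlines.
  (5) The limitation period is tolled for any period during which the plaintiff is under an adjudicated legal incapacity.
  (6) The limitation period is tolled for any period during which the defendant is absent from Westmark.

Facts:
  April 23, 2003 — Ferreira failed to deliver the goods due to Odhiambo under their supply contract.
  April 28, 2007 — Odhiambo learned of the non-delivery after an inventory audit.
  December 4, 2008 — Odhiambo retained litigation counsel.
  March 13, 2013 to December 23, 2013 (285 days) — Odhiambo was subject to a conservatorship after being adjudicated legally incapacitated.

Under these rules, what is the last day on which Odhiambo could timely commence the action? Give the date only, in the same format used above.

The claim accrued on April 28, 2007 — the later of the April 23, 2003 act and the April 28, 2007 discovery.
The untolled deadline — 6 years after April 28, 2007 — is April 28, 2013.
The plaintiff's legal incapacity from March 13, 2013 to December 23, 2013 tolled the period for 285 days, extending the deadline to February 7, 2014.
Nothing else in the chronology tolls or restarts the period.

February 7, 2014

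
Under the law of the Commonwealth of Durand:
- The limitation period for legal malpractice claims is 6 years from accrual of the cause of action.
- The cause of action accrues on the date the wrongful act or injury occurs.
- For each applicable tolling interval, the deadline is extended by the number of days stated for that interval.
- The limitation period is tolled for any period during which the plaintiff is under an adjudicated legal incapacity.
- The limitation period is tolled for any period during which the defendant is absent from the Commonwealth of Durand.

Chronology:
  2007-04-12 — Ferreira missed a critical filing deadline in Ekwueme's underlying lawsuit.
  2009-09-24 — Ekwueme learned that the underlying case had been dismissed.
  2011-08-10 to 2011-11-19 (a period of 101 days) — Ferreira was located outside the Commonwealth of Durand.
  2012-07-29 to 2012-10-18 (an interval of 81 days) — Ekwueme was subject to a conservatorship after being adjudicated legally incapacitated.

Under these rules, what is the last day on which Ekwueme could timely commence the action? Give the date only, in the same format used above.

2013-10-11

The claim accrued on 2007-04-12, when the wrongful act occurred; under the stated occurrence rule the 2009-09-24 discovery does not delay accrual.
6 years from 2007-04-12 is 2013-04-12.
Because the defendant's absence from the jurisdiction ran from 2011-08-10 to 2011-11-19, the deadline is extended by 101 days to 2013-07-22.
Because the plaintiff's legal incapacity ran from 2012-07-29 to 2012-10-18, the deadline is extended by 81 days to 2013-10-11.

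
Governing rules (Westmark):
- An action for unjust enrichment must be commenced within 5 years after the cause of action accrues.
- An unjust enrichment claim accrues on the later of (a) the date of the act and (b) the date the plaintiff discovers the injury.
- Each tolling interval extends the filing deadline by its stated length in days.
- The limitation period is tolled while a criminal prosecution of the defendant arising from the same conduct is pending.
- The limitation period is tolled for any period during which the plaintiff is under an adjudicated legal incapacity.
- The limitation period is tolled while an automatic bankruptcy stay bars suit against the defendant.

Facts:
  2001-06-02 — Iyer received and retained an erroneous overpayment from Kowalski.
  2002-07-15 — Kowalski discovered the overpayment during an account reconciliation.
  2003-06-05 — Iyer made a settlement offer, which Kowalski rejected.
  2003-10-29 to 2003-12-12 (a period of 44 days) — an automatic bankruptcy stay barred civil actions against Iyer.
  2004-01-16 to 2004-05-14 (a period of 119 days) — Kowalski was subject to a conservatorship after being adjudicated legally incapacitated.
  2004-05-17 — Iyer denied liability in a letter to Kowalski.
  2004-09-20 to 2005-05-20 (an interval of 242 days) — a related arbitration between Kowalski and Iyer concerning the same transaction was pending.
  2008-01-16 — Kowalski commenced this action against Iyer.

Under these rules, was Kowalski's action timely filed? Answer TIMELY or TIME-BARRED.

The claim accrued on 2002-07-15 — the later of the 2001-06-02 act and the 2002-07-15 discovery.
5 years from 2002-07-15 is 2007-07-15.
The automatic bankruptcy stay from 2003-10-29 to 2003-12-12 tolled the period for 44 days, extending the deadline to 2007-08-28.
The plaintiff's legal incapacity from 2004-01-16 to 2004-05-14 tolled the period for 119 days, extending the deadline to 2007-12-25.
The pending related arbitration from 2004-09-20 to 2005-05-20 does not toll the period, because no stated rule makes a pending arbitration a tolling event.
None of the other events listed affects the running of the period under the stated rules.
Filing on 2008-01-16 missed the 2007-12-25 deadline — the action is time-barred.

TIME-BARRED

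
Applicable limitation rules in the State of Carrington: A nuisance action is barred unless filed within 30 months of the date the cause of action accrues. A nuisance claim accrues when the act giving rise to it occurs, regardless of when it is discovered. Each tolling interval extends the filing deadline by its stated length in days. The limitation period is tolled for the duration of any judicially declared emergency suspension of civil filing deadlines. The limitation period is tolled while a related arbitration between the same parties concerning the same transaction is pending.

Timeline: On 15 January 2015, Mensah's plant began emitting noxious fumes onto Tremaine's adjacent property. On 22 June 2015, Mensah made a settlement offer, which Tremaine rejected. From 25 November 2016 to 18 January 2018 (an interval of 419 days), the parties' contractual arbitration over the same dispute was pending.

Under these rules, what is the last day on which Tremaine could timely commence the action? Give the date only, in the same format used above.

7 September 2018

The cause of action accrued on 15 January 2015, the date of the act.
Adding the 30 months base period to 15 January 2015 gives a deadline of 15 July 2017, before any tolling.
The period was tolled for 419 days by the pending related arbitration (25 November 2016 to 18 January 2018), pushing the deadline to 7 September 2018.
None of the other events listed affects the running of the period under the stated rules.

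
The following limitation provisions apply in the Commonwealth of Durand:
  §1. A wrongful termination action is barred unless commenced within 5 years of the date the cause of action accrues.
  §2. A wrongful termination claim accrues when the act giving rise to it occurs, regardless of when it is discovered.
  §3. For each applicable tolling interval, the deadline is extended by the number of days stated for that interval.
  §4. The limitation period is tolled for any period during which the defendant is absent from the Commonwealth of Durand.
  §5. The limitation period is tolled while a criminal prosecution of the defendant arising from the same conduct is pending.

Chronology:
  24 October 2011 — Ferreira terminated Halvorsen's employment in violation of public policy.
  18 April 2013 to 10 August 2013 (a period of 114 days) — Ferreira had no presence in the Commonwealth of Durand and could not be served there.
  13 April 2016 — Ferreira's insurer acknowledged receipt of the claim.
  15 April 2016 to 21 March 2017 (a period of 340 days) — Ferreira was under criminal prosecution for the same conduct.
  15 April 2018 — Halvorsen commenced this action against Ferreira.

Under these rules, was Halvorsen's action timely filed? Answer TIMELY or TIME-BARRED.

The claim accrued on 24 October 2011, when the wrongful act occurred.
5 years from 24 October 2011 is 24 October 2016.
The period was tolled for 114 days by the defendant's absence from the jurisdiction (18 April 2013 to 10 August 2013), pushing the deadline to 15 February 2017.
The pending criminal prosecution from 15 April 2016 to 21 March 2017 tolled the period for 340 days, extending the deadline to 21 January 2018.
Nothing else in the chronology tolls or restarts the period.
Halvorsen filed on 15 April 2018, after the 21 January 2018 deadline, so the action is time-barred.

TIME-BARRED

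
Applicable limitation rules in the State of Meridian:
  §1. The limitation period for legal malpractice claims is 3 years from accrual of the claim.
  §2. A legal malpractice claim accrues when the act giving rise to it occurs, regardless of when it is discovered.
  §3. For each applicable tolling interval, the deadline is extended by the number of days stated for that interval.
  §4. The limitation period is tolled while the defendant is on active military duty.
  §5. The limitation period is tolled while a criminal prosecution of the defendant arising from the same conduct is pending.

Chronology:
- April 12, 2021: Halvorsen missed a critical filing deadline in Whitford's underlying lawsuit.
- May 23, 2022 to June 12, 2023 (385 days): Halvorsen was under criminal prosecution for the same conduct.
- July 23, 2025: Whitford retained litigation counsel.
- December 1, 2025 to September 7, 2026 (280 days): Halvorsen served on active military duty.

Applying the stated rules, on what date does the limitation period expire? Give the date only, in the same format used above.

May 2, 2025

The claim accrued on April 12, 2021, when the wrongful act occurred.
3 years from April 12, 2021 is April 12, 2024.
The period was tolled for 385 days by the pending criminal prosecution (May 23, 2022 to June 12, 2023), pushing the deadline to May 2, 2025.
The defendant's active military service starting December 1, 2025 came too late — the period had run on May 2, 2025 — and so does not extend the deadline.
The other events in the timeline have no effect on the limitation period under the stated rules.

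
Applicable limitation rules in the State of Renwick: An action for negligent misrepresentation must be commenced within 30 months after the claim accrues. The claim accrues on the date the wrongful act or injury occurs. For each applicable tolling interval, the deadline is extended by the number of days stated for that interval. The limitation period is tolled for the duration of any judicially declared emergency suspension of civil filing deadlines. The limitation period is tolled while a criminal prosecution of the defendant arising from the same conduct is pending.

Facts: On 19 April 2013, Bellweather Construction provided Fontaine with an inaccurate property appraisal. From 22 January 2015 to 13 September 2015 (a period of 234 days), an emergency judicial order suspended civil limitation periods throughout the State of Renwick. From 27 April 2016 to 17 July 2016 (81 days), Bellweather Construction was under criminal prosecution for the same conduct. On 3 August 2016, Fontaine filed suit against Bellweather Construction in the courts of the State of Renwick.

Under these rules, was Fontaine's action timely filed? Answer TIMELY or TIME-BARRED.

TIMELY

The limitation period began to run on 19 April 2013.
30 months from 19 April 2013 is 19 October 2015.
The emergency suspension of filing deadlines from 22 January 2015 to 13 September 2015 tolled the period for 234 days, extending the deadline to 9 June 2016.
The period was tolled for 81 days by the pending criminal prosecution (27 April 2016 to 17 July 2016), pushing the deadline to 29 August 2016.
The 3 August 2016 filing precedes the 29 August 2016 deadline; the claim is timely.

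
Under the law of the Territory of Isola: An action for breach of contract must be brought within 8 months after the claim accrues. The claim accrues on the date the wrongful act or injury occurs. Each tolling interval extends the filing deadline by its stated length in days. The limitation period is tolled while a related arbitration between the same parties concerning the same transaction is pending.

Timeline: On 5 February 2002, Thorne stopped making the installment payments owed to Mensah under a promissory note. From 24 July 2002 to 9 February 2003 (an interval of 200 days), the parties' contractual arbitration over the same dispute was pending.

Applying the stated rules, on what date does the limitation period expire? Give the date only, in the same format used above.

The claim accrued on 5 February 2002, the date of the act.
The untolled deadline — 8 months after 5 February 2002 — is 5 October 2002.
Because the pending related arbitration ran from 24 July 2002 to 9 February 2003, the deadline is extended by 200 days to 23 April 2003.

23 April 2003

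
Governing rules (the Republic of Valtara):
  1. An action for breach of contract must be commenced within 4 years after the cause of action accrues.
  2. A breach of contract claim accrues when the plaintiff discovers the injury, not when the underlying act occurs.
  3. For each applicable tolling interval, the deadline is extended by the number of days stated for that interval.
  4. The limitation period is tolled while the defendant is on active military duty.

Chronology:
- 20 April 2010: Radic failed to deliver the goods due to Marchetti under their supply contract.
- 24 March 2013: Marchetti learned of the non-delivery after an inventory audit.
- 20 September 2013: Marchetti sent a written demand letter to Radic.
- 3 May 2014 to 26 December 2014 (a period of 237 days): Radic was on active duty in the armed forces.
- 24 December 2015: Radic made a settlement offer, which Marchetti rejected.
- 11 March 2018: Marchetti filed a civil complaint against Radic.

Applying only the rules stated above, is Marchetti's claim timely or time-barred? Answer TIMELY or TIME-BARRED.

TIME-BARRED

The claim did not accrue until Marchetti discovered the injury on 24 March 2013; the 20 April 2010 act date does not start the clock under the stated rule.
4 years from 24 March 2013 is 24 March 2017.
Because the defendant's active military service ran from 3 May 2014 to 26 December 2014, the deadline is extended by 237 days to 16 November 2017.
Nothing else in the chronology tolls or restarts the period.
Marchetti filed on 11 March 2018, after the 16 November 2017 deadline, so the action is time-barred.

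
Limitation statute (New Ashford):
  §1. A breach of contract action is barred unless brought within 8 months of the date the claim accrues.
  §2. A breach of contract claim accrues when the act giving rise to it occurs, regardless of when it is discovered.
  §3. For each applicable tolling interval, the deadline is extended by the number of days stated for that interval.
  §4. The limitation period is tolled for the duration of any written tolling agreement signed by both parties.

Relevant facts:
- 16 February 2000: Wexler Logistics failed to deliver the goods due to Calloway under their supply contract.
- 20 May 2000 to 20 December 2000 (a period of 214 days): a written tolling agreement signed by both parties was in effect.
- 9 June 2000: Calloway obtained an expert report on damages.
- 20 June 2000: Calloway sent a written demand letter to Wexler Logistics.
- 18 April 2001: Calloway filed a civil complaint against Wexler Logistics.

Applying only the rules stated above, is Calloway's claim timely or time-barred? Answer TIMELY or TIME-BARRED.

TIMELY

The claim accrued on 16 February 2000, when the wrongful act occurred.
The untolled deadline — 8 months after 16 February 2000 — is 16 October 2000.
The written tolling agreement from 20 May 2000 to 20 December 2000 tolled the period for 214 days, extending the deadline to 18 May 2001.
None of the other events listed affects the running of the period under the stated rules.
The 18 April 2001 filing precedes the 18 May 2001 deadline; the claim is timely.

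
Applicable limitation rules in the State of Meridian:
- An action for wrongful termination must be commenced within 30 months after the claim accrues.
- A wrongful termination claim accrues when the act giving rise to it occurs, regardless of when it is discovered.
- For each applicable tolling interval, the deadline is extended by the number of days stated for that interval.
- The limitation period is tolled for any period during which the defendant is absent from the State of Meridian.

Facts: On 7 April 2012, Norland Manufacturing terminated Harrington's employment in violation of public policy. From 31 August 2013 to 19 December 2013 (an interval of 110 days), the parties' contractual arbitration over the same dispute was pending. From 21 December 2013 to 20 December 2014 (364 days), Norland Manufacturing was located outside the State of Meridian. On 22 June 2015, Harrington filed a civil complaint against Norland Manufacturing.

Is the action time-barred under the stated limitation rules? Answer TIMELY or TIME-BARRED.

TIMELY

The claim accrued on 7 April 2012, the date of the act.
Adding the 30 months base period to 7 April 2012 gives a deadline of 7 October 2014, before any tolling.
The period was tolled for 364 days by the defendant's absence from the jurisdiction (21 December 2013 to 20 December 2014), pushing the deadline to 6 October 2015.
Although a pending arbitration ran from 31 August 2013 to 19 December 2013, the stated rules do not make that a tolling event, so it is disregarded.
Harrington filed on 22 June 2015, before the 6 October 2015 deadline, so the action is timely.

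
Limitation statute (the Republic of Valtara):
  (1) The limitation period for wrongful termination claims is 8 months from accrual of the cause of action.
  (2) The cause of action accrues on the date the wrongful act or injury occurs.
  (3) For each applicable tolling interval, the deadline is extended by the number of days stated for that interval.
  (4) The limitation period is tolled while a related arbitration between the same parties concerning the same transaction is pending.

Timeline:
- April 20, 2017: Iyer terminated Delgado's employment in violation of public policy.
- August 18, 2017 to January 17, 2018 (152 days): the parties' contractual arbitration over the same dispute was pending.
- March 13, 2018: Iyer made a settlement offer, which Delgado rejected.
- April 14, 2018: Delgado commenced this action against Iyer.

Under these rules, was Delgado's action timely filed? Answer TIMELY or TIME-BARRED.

The cause of action accrued on April 20, 2017, the date of the act.
The untolled deadline — 8 months after April 20, 2017 — is December 20, 2017.
The pending related arbitration from August 18, 2017 to January 17, 2018 tolled the period for 152 days, extending the deadline to May 21, 2018.
None of the other events listed affects the running of the period under the stated rules.
The April 14, 2018 filing precedes the May 21, 2018 deadline; the claim is timely.

TIMELY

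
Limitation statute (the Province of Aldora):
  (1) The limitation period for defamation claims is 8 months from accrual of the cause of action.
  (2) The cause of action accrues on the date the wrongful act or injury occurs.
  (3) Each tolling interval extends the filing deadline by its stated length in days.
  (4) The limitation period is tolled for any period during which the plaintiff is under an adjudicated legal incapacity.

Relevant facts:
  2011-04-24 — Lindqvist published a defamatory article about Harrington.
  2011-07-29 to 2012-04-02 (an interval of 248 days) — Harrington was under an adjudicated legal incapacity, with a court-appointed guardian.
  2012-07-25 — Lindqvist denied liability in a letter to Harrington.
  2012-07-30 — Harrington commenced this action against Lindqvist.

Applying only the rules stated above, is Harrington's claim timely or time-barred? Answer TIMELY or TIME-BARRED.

TIMELY

The cause of action accrued on 2011-04-24, the date of the act.
8 months from 2011-04-24 is 2011-12-24.
Because the plaintiff's legal incapacity ran from 2011-07-29 to 2012-04-02, the deadline is extended by 248 days to 2012-08-28.
None of the other events listed affects the running of the period under the stated rules.
The 2012-07-30 filing precedes the 2012-08-28 deadline; the claim is timely.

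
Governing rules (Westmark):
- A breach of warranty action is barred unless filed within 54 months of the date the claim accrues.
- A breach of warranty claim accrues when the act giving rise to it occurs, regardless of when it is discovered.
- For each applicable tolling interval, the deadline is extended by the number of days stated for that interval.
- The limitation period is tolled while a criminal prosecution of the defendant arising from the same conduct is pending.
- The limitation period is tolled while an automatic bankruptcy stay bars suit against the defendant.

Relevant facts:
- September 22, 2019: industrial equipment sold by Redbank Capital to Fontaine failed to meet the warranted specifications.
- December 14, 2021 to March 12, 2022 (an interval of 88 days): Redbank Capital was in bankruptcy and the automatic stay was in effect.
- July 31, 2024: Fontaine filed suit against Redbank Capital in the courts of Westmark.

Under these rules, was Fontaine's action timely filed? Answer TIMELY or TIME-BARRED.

TIME-BARRED

The claim accrued on September 22, 2019, the date of the act.
Adding the 54 months base period to September 22, 2019 gives a deadline of March 22, 2024, before any tolling.
Because the automatic bankruptcy stay ran from December 14, 2021 to March 12, 2022, the deadline is extended by 88 days to June 18, 2024.
Fontaine filed on July 31, 2024, after the June 18, 2024 deadline, so the action is time-barred.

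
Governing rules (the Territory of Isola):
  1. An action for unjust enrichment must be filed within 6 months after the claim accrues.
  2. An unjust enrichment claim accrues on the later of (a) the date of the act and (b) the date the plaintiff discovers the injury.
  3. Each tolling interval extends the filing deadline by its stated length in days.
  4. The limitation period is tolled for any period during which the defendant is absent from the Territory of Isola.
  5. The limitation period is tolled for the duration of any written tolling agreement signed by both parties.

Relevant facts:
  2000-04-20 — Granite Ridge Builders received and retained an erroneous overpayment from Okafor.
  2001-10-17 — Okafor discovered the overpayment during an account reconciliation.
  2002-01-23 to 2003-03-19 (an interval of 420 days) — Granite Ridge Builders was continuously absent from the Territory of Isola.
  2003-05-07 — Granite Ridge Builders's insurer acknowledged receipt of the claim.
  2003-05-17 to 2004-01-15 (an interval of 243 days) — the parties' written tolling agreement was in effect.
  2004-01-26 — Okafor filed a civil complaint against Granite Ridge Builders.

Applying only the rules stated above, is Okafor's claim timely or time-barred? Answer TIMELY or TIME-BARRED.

Because discovery on 2001-10-17 post-dates the 2000-04-20 act, accrual under the later-of rule falls on 2001-10-17.
6 months from 2001-10-17 is 2002-04-17.
Because the defendant's absence from the jurisdiction ran from 2002-01-23 to 2003-03-19, the deadline is extended by 420 days to 2003-06-11.
The period was tolled for 243 days by the written tolling agreement (2003-05-17 to 2004-01-15), pushing the deadline to 2004-02-09.
Nothing else in the chronology tolls or restarts the period.
Okafor filed on 2004-01-26, before the 2004-02-09 deadline, so the action is timely.

TIMELY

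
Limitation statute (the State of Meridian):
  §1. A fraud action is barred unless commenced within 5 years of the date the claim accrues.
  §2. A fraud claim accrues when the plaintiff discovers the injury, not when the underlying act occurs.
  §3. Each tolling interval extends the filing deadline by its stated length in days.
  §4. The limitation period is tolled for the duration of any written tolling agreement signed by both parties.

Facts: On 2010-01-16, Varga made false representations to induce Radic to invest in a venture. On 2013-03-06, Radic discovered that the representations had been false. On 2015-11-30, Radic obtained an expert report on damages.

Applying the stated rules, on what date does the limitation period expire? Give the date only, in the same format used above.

Under the discovery rule, the claim accrued on 2013-03-06, when Radic discovered the injury — not on the 2010-01-16 date of the underlying act.
Adding the 5 years base period to 2013-03-06 gives a deadline of 2018-03-06, before any tolling.
None of the other events listed affects the running of the period under the stated rules.

2018-03-06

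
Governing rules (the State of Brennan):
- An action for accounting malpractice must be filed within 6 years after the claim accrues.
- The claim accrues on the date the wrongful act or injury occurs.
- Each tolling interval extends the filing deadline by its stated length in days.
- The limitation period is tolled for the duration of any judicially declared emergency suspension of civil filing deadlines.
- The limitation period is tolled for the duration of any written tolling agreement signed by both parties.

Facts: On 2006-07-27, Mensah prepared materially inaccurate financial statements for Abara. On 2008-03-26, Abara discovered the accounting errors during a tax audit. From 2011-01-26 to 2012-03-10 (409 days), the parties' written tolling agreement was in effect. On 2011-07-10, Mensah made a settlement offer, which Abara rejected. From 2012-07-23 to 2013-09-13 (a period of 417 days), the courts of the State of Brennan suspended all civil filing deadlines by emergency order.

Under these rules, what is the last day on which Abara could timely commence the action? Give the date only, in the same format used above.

The claim accrued on 2006-07-27, when the wrongful act occurred; under the stated occurrence rule the 2008-03-26 discovery does not delay accrual.
6 years from 2006-07-27 is 2012-07-27.
The written tolling agreement from 2011-01-26 to 2012-03-10 tolled the period for 409 days, extending the deadline to 2013-09-09.
The emergency suspension of filing deadlines from 2012-07-23 to 2013-09-13 tolled the period for 417 days, extending the deadline to 2014-10-31.
Nothing else in the chronology tolls or restarts the period.

2014-10-31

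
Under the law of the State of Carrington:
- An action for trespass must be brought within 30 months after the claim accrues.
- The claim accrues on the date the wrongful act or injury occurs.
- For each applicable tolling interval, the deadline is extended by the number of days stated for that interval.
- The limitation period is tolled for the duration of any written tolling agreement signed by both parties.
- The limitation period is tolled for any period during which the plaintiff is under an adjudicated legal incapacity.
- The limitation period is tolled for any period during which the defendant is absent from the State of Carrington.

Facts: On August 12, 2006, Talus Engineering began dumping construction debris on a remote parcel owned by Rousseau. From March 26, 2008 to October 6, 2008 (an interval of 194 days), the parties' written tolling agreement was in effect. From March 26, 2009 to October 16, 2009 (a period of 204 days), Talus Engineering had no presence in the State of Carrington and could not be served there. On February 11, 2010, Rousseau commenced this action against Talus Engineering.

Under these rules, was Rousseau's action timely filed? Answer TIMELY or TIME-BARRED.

TIMELY

The claim accrued on August 12, 2006, when the wrongful act occurred.
30 months from August 12, 2006 is February 12, 2009.
The period was tolled for 194 days by the written tolling agreement (March 26, 2008 to October 6, 2008), pushing the deadline to August 25, 2009.
The period was tolled for 204 days by the defendant's absence from the jurisdiction (March 26, 2009 to October 16, 2009), pushing the deadline to March 17, 2010.
Rousseau filed on February 11, 2010, before the March 17, 2010 deadline, so the action is timely.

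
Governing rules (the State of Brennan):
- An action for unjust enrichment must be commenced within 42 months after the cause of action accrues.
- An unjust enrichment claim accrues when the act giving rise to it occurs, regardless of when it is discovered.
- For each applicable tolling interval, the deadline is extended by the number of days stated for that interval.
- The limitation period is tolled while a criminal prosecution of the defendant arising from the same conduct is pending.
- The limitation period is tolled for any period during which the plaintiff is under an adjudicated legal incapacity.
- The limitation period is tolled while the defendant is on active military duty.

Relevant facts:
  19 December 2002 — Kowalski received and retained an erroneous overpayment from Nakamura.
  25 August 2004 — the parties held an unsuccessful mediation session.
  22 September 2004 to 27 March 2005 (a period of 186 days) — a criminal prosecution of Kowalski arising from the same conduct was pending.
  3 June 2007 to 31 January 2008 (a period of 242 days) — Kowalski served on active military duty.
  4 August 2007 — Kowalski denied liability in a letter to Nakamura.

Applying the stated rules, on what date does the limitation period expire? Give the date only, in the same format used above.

The cause of action accrued on 19 December 2002, the date of the act.
42 months from 19 December 2002 is 19 June 2006.
The period was tolled for 186 days by the pending criminal prosecution (22 September 2004 to 27 March 2005), pushing the deadline to 22 December 2006.
By the time the defendant's active military service began on 3 June 2007, the limitation period had already expired on 22 December 2006; that interval cannot revive it.
The other events in the timeline have no effect on the limitation period under the stated rules.

22 December 2006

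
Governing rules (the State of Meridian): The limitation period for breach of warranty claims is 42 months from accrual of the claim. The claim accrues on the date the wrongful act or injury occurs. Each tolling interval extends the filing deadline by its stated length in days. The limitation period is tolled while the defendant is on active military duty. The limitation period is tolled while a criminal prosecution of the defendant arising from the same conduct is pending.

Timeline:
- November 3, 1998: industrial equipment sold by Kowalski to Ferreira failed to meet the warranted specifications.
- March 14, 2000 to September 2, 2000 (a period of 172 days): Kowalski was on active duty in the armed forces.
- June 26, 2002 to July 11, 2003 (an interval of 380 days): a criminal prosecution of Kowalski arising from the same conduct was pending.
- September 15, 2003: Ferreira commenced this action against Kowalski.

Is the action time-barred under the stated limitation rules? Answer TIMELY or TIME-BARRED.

TIMELY

The limitation period began to run on November 3, 1998.
Adding the 42 months base period to November 3, 1998 gives a deadline of May 3, 2002, before any tolling.
The period was tolled for 172 days by the defendant's active military service (March 14, 2000 to September 2, 2000), pushing the deadline to October 22, 2002.
The pending criminal prosecution from June 26, 2002 to July 11, 2003 tolled the period for 380 days, extending the deadline to November 6, 2003.
Filing on September 15, 2003 beat the November 6, 2003 deadline — the action is timely.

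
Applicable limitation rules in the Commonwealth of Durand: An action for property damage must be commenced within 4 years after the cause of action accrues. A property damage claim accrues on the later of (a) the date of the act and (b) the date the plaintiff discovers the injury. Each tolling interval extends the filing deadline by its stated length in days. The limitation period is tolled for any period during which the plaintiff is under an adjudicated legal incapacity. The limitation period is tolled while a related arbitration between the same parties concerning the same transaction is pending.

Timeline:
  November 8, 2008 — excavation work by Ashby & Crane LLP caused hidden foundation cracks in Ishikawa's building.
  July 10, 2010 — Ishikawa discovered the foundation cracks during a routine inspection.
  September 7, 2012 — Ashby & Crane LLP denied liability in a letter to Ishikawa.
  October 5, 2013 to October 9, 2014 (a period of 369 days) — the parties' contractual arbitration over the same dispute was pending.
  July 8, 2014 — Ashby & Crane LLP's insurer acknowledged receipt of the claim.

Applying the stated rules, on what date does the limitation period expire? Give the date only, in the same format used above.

July 14, 2015

The claim accrued on July 10, 2010 — the later of the November 8, 2008 act and the July 10, 2010 discovery.
Adding the 4 years base period to July 10, 2010 gives a deadline of July 10, 2014, before any tolling.
Because the pending related arbitration ran from October 5, 2013 to October 9, 2014, the deadline is extended by 369 days to July 14, 2015.
None of the other events listed affects the running of the period under the stated rules.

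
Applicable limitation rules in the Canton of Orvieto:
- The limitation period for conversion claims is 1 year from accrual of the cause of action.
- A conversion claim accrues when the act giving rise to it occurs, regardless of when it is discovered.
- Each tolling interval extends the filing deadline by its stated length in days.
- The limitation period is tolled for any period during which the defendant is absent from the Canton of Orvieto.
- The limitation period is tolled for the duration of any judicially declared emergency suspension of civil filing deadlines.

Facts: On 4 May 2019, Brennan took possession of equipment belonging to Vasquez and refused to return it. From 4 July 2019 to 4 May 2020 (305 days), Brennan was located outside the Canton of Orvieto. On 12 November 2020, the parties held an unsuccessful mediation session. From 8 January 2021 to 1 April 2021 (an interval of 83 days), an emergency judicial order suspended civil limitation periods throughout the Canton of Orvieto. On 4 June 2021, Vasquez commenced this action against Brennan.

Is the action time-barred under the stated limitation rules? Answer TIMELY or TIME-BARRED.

The claim accrued on 4 May 2019, when the wrongful act occurred.
Adding the 1 year base period to 4 May 2019 gives a deadline of 4 May 2020, before any tolling.
The period was tolled for 305 days by the defendant's absence from the jurisdiction (4 July 2019 to 4 May 2020), pushing the deadline to 5 March 2021.
Because the emergency suspension of filing deadlines ran from 8 January 2021 to 1 April 2021, the deadline is extended by 83 days to 27 May 2021.
The other events in the timeline have no effect on the limitation period under the stated rules.
Vasquez filed on 4 June 2021, after the 27 May 2021 deadline, so the action is time-barred.

TIME-BARRED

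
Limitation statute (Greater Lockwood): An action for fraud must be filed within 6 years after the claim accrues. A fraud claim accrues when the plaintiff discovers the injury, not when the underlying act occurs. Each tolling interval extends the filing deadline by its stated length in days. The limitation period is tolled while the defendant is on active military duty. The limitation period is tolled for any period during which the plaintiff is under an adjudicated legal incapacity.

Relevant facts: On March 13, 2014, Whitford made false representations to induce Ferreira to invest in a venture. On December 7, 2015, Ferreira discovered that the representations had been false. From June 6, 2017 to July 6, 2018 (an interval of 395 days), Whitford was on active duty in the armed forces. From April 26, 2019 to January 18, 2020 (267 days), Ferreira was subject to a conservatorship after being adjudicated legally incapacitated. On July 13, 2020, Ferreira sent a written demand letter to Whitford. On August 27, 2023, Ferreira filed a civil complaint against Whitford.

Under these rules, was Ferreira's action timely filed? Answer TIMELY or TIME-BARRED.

TIMELY

Accrual is tied to discovery, so the period began on December 7, 2015 rather than on March 13, 2014 when the act occurred.
The untolled deadline — 6 years after December 7, 2015 — is December 7, 2021.
The period was tolled for 395 days by the defendant's active military service (June 6, 2017 to July 6, 2018), pushing the deadline to January 6, 2023.
The plaintiff's legal incapacity from April 26, 2019 to January 18, 2020 tolled the period for 267 days, extending the deadline to September 30, 2023.
The other events in the timeline have no effect on the limitation period under the stated rules.
Ferreira filed on August 27, 2023, before the September 30, 2023 deadline, so the action is timely.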